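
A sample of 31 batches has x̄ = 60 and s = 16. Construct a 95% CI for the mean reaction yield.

CI = x̄ ± t*(s/√n) = 60 ± 2.042(16/√31) = (54.13, 65.87)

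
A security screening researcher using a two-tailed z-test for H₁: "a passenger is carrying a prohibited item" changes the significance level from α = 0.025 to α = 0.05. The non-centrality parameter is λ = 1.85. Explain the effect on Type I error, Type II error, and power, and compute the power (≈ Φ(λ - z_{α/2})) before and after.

Increasing α from 0.025 to 0.05:
• Type I error rate increases (α is the Type I rate by definition).
• Critical value moves from z_{α/2} = 2.241 to 1.96, so power = Φ(λ - z_{α/2}) goes from Φ(1.85 - 2.241) = 0.348 to Φ(1.85 - 1.96) = 0.456.
• Type II error rate β = 1 - power therefore decreases (0.652 → 0.544).
Appropriate when false negatives are costly — here, letting a prohibited item through — security breach.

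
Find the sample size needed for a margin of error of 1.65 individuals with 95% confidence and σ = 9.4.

n = (z*σ/E)² = (1.96×9.4/1.65)² = 124.7 → n = 125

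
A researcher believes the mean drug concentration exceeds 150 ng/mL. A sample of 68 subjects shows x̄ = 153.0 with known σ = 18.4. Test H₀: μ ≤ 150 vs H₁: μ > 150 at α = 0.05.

z = 1.344. Critical value: 1.645. Fail to reject H₀.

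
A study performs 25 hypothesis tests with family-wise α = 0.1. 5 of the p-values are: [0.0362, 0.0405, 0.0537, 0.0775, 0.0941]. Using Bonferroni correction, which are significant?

Bonferroni α = 0.1/25 = 0.004. None of the given p-values are significant.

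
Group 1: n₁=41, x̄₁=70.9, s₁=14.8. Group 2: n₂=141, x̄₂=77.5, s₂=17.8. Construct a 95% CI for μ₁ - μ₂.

Difference = -6.6. SE = √(14.8²/41 + 17.8²/141) = 2.755. CI = (-12.0, -1.2)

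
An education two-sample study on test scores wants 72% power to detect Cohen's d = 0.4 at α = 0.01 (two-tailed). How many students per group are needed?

z_{α/2} = 2.576, z_β = Φ⁻¹(0.72) = 0.583. For small effect (d = 0.4): n per group = 2(z_{α/2} + z_β)²/d² = 2(2.576 + 0.583)²/0.4² = 124.7 → 125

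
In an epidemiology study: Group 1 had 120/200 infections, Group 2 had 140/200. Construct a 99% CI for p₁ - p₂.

p̂₁ = 0.6, p̂₂ = 0.7. Difference = -0.1. CI = (-0.222, 0.022)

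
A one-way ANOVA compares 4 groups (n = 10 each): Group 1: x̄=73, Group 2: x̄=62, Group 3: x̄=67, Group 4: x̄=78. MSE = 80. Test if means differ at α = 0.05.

Grand mean = 70.0. SS_between = 1460.0, MS_between = 486.67. F = 6.083, F_crit ≈ 2.866. Reject H₀.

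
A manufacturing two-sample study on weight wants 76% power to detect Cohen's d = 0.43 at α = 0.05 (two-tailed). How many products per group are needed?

z_{α/2} = 1.96, z_β = Φ⁻¹(0.76) = 0.706. For small effect (d = 0.43): n per group = 2(z_{α/2} + z_β)²/d² = 2(1.96 + 0.706)²/0.43² = 76.9 → 77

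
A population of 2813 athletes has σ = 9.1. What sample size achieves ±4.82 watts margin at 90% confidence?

Without FPC: n₀ = (1.645×9.1/4.82)² = 9.645. With FPC: n = n₀N/(n₀+N-1) = 9.6 → n = 10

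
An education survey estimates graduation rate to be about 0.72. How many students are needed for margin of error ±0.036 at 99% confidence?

n = z²p(1-p)/E² = 2.576²×0.72×0.28/0.036² = 1032.2 → n = 1033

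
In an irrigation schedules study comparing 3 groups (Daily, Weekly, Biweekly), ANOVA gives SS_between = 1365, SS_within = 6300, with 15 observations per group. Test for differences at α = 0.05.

df_between = 2, df_within = 42. F = MS_between/MS_within = 682.5/150.0 = 4.55. F_crit ≈ 3.22. Reject H₀. At least one mean differs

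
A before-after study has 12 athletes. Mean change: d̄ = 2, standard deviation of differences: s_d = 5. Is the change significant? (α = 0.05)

t = d̄/(s_d/√n) = 2/(5/√12) = 1.386. df = 11, critical t = ±2.201. Fail to reject H₀.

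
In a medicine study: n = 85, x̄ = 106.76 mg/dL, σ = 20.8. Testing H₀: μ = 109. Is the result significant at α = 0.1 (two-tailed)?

z = (106.76 - 109)/(20.8/√85) = -0.993. Since |z| ≤ 1.645, not significant at α = 0.1.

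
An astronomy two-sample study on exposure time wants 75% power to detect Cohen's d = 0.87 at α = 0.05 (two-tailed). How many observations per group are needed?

z_{α/2} = 1.96, z_β = Φ⁻¹(0.75) = 0.674. For large effect (d = 0.87): n per group = 2(z_{α/2} + z_β)²/d² = 2(1.96 + 0.674)²/0.87² = 18.3 → 19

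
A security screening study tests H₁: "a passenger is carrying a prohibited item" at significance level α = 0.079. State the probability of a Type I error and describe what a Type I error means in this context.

P(Type I error) = α = 0.079. A Type I error is rejecting H₀ when H₀ is actually true (false positive) — here, concluding that a passenger is carrying a prohibited item when in fact this is not the case. Consequence: detaining an innocent passenger — delay and inconvenience.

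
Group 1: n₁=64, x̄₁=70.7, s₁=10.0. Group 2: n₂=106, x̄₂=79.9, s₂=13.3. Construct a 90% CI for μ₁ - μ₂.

Difference = -9.2. SE = √(10.0²/64 + 13.3²/106) = 1.798. CI = (-12.16, -6.24)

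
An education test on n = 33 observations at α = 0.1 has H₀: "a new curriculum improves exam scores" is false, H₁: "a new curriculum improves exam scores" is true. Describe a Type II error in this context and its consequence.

Type II error: failing to reject H₀ when it is false — concluding that a new curriculum improves exam scores is not supported when in fact it is. Consequence: keeping the old curriculum when the new one would have helped students.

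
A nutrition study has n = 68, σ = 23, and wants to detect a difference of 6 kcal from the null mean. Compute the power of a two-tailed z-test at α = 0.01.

SE = σ/√n = 23/√68 = 2.789. Non-centrality λ = d/SE = 6/2.789 = 2.151. Power ≈ Φ(λ - z_{α/2}) = Φ(2.151 - 2.576) = Φ(-0.425) = 0.335.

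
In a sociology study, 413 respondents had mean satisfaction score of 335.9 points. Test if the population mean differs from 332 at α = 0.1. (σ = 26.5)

z = (x̄ - μ₀)/(σ/√n) = (335.9 - 332)/(26.5/√413) = 2.991. Critical value: ±1.645. Since |2.991| > 1.645, Reject H₀.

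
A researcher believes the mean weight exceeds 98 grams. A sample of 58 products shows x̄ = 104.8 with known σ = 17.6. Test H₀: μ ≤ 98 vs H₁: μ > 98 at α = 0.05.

z = 2.942. Critical value: 1.645. Reject H₀.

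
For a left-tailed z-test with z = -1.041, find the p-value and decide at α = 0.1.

p = P(Z < -1.041) = Φ(-1.041) ≈ 0.1489. Since p ≥ 0.1, fail to reject H₀ (not significant) at α = 0.1.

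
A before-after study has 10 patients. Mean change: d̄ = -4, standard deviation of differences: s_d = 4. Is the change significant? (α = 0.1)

t = d̄/(s_d/√n) = -4/(4/√10) = -3.162. df = 9, critical t = ±1.833. Reject H₀.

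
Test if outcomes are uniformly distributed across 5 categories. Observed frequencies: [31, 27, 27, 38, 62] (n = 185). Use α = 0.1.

Expected = 37 each. χ² = Σ(O-E)²/E = 23.297. df = 4, critical value = 7.779. Reject H₀.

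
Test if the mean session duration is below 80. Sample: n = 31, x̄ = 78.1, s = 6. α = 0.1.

t = (78.1 - 80)/(6/√31) = -1.763, df = 30. Critical t = -1.31. Reject H₀.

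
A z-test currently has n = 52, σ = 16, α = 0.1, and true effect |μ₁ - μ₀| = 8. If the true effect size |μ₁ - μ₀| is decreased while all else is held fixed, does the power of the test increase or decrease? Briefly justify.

Power decreases: a smaller true effect decreases the non-centrality λ = |μ₁ - μ₀|/(σ/√n).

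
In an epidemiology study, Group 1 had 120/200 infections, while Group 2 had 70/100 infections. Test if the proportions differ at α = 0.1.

p̂₁ = 0.6, p̂₂ = 0.7, pooled p̂ = 0.633. z = -1.694. Critical: ±1.645. Reject H₀.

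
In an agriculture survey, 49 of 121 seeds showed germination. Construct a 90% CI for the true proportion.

p̂ = 0.405. CI = p̂ ± z*√(p̂(1-p̂)/n) = (0.332, 0.478)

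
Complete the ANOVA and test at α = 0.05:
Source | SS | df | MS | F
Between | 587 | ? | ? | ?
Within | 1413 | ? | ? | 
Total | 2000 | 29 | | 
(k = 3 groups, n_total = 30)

df_between = 2, df_within = 27. MS_between = 293.5, MS_within = 52.33. F = 5.608, F_crit ≈ 3.354. Reject H₀.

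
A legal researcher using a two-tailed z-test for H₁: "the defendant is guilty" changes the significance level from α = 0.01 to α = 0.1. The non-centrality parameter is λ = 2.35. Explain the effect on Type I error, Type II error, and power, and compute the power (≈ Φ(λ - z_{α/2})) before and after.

Increasing α from 0.01 to 0.1:
• Type I error rate increases (α is the Type I rate by definition).
• Critical value moves from z_{α/2} = 2.576 to 1.645, so power = Φ(λ - z_{α/2}) goes from Φ(2.35 - 2.576) = 0.411 to Φ(2.35 - 1.645) = 0.76.
• Type II error rate β = 1 - power therefore decreases (0.589 → 0.24).
Appropriate when false negatives are costly — here, acquitting a guilty person.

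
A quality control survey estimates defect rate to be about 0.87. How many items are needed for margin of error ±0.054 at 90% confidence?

n = z²p(1-p)/E² = 1.645²×0.87×0.13/0.054² = 105.0 → n = 105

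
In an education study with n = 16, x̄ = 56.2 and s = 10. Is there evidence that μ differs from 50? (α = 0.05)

t = (x̄ - μ₀)/(s/√n) = (56.2 - 50)/(10/√16) = 2.48. df = 15, critical t = ±2.131. Reject H₀.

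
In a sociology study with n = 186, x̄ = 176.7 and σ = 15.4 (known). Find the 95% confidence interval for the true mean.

CI = x̄ ± z*(σ/√n) = 176.7 ± 1.96(15.4/√186) = 176.7 ± 2.21 = (174.49, 178.91)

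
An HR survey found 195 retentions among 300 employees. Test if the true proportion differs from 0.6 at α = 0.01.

p̂ = 0.65, p₀ = 0.6. z = (p̂ - p₀)/√(p₀(1-p₀)/n) = 1.768. Critical: ±2.576. Fail to reject H₀.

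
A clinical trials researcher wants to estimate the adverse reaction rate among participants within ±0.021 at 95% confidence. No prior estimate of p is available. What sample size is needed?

Conservative approach: use p = 0.5 (maximizes p(1-p) = 0.25). n = z²(0.25)/E² = 1.96²×0.25/0.021² = 2177.8 → n = 2178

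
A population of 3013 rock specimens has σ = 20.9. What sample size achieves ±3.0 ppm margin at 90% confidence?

Without FPC: n₀ = (1.645×20.9/3.0)² = 131.335. With FPC: n = n₀N/(n₀+N-1) = 125.9 → n = 126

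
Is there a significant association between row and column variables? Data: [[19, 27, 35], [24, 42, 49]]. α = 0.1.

χ² = 0.286. df = 2, critical = 4.605. Fail to reject H₀. No evidence of dependence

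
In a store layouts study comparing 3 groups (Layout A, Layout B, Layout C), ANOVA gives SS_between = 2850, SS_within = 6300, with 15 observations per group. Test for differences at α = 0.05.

df_between = 2, df_within = 42. F = MS_between/MS_within = 1425.0/150.0 = 9.5. F_crit ≈ 3.22. Reject H₀. At least one mean differs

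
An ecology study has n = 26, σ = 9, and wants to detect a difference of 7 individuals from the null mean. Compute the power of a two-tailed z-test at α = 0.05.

SE = σ/√n = 9/√26 = 1.765. Non-centrality λ = d/SE = 7/1.765 = 3.966. Power ≈ Φ(λ - z_{α/2}) = Φ(3.966 - 1.96) = Φ(2.006) = 0.978.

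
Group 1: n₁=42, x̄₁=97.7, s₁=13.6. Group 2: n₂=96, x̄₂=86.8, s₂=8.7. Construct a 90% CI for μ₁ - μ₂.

Difference = 10.9. SE = √(13.6²/42 + 8.7²/96) = 2.279. CI = (7.15, 14.65)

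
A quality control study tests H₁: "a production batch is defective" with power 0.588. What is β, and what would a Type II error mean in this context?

β = 1 - power = 1 - 0.588 = 0.412. A Type II error is failing to reject H₀ when H₀ is false (false negative) — here, failing to conclude that a production batch is defective when in fact it is true. Consequence: shipping a defective batch — faulty products reach customers.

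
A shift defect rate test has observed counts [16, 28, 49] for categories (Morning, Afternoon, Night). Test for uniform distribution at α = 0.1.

Expected = 31 each. χ² = Σ(O-E)²/E = 18.0. df = 2, critical value = 4.605. Reject H₀.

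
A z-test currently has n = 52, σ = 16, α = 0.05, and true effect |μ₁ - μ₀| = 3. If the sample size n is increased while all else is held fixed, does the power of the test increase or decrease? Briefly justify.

Power increases: a larger n shrinks the standard error σ/√n, moving the sampling distribution under H₁ further from the critical value.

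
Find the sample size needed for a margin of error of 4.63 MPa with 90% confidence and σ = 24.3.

n = (z*σ/E)² = (1.645×24.3/4.63)² = 74.5 → n = 75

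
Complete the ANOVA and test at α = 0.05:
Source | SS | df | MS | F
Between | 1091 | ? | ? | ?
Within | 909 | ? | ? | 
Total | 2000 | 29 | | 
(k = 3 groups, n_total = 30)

df_between = 2, df_within = 27. MS_between = 545.5, MS_within = 33.67. F = 16.203, F_crit ≈ 3.354. Reject H₀.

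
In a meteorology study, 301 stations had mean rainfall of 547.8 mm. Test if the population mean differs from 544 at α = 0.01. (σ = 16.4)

z = (x̄ - μ₀)/(σ/√n) = (547.8 - 544)/(16.4/√301) = 4.02. Critical value: ±2.576. Since |4.02| > 2.576, Reject H₀.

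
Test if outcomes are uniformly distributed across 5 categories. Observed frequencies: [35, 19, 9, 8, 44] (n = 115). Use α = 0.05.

Expected = 23 each. χ² = Σ(O-E)²/E = 44.435. df = 4, critical value = 9.488. Reject H₀.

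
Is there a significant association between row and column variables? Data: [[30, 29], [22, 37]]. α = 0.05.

χ² = 2.2. df = 1, critical = 3.841. Fail to reject H₀. No evidence of dependence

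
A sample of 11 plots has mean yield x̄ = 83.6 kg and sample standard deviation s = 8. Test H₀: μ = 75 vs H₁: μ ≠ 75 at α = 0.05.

t = (x̄ - μ₀)/(s/√n) = (83.6 - 75)/(8/√11) = 3.565. df = 10, critical t = ±2.228. Reject H₀.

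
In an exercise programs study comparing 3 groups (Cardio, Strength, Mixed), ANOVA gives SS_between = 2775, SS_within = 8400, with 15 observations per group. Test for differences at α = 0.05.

df_between = 2, df_within = 42. F = MS_between/MS_within = 1387.5/200.0 = 6.938. F_crit ≈ 3.22. Reject H₀. At least one mean differs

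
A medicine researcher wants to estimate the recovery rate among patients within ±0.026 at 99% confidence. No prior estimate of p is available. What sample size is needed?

Conservative approach: use p = 0.5 (maximizes p(1-p) = 0.25). n = z²(0.25)/E² = 2.576²×0.25/0.026² = 2454.1 → n = 2455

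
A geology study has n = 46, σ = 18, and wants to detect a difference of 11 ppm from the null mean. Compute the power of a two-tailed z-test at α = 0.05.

SE = σ/√n = 18/√46 = 2.654. Non-centrality λ = d/SE = 11/2.654 = 4.145. Power ≈ Φ(λ - z_{α/2}) = Φ(4.145 - 1.96) = Φ(2.185) = 0.986.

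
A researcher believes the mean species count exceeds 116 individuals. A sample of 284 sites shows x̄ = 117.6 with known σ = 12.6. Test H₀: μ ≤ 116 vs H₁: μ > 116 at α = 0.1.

z = 2.14. Critical value: 1.28. Reject H₀.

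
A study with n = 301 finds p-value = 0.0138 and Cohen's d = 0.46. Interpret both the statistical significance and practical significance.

Statistically significant (p = 0.0138 < 0.05). Cohen's d = 0.46 indicates a small effect size. Both statistical and practical significance should be considered.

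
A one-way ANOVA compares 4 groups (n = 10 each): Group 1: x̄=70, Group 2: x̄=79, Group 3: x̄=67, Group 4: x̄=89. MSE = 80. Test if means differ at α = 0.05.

Grand mean = 76.25. SS_between = 2947.5, MS_between = 982.5. F = 12.281, F_crit ≈ 2.866. Reject H₀.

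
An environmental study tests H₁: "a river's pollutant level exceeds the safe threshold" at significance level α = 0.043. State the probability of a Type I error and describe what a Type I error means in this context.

P(Type I error) = α = 0.043. A Type I error is rejecting H₀ when H₀ is actually true (false positive) — here, concluding that a river's pollutant level exceeds the safe threshold when in fact this is not the case. Consequence: shutting down a compliant factory unnecessarily.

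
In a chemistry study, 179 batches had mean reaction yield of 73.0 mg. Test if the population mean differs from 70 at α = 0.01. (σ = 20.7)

z = (x̄ - μ₀)/(σ/√n) = (73.0 - 70)/(20.7/√179) = 1.939. Critical value: ±2.576. Since |1.939| ≤ 2.576, Fail to reject H₀.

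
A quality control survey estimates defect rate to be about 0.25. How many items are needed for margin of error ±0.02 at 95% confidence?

n = z²p(1-p)/E² = 1.96²×0.25×0.75/0.02² = 1800.7 → n = 1801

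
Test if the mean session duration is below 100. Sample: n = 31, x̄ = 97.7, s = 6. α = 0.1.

t = (97.7 - 100)/(6/√31) = -2.134, df = 30. Critical t = -1.31. Reject H₀.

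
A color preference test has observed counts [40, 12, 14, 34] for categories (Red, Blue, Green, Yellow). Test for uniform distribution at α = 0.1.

Expected = 25 each. χ² = Σ(O-E)²/E = 23.84. df = 3, critical value = 6.251. Reject H₀.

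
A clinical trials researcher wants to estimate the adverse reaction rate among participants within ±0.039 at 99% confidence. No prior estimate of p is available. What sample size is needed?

Conservative approach: use p = 0.5 (maximizes p(1-p) = 0.25). n = z²(0.25)/E² = 2.576²×0.25/0.039² = 1090.7 → n = 1091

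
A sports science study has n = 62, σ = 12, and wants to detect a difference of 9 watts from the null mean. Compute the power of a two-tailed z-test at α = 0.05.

SE = σ/√n = 12/√62 = 1.524. Non-centrality λ = d/SE = 9/1.524 = 5.906. Power ≈ Φ(λ - z_{α/2}) = Φ(5.906 - 1.96) = Φ(3.946) = 1.0.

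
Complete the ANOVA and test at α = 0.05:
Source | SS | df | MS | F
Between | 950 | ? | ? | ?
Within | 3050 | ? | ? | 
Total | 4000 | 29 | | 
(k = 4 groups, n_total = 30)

df_between = 3, df_within = 26. MS_between = 316.67, MS_within = 117.31. F = 2.699, F_crit ≈ 2.975. Fail to reject H₀.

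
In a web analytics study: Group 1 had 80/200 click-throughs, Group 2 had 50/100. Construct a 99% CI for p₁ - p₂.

p̂₁ = 0.4, p̂₂ = 0.5. Difference = -0.1. CI = (-0.257, 0.057)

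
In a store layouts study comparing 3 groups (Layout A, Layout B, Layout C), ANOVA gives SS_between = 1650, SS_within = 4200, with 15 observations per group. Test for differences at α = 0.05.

df_between = 2, df_within = 42. F = MS_between/MS_within = 825.0/100.0 = 8.25. F_crit ≈ 3.22. Reject H₀. At least one mean differs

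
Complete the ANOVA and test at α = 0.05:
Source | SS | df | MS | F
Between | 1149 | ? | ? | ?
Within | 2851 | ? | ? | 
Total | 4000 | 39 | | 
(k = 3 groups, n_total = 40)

df_between = 2, df_within = 37. MS_between = 574.5, MS_within = 77.05. F = 7.456, F_crit ≈ 3.252. Reject H₀.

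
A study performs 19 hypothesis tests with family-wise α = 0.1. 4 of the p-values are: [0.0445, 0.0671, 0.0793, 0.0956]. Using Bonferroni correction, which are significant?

Bonferroni α = 0.1/19 = 0.00526. None of the given p-values are significant.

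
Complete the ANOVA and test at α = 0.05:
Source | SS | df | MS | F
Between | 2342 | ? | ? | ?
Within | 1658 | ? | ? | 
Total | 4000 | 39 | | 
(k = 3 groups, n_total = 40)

df_between = 2, df_within = 37. MS_between = 1171.0, MS_within = 44.81. F = 26.132, F_crit ≈ 3.252. Reject H₀.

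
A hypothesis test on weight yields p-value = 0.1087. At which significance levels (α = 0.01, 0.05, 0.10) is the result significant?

p = 0.1087. Not significant at any of the given levels.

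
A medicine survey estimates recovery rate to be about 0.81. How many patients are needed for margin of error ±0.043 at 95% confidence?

n = z²p(1-p)/E² = 1.96²×0.81×0.19/0.043² = 319.8 → n = 320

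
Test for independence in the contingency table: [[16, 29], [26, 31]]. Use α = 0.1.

χ² = 1.05. df = 1, critical = 2.706. Fail to reject H₀. No evidence of dependence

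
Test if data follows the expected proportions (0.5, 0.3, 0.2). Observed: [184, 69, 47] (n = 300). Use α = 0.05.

Expected: [150.0, 90.0, 60.0]. χ² = 15.423. df = 2, critical = 5.991. Reject H₀.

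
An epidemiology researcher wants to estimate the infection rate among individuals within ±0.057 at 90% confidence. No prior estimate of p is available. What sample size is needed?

Conservative approach: use p = 0.5 (maximizes p(1-p) = 0.25). n = z²(0.25)/E² = 1.645²×0.25/0.057² = 208.2 → n = 209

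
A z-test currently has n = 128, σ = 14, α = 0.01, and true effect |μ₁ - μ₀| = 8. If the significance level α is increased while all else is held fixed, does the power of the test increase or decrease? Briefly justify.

Power increases: a larger α lowers the critical value, so more of the H₁ sampling distribution falls in the rejection region.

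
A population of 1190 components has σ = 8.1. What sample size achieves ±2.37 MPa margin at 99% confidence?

Without FPC: n₀ = (2.576×8.1/2.37)² = 77.511. With FPC: n = n₀N/(n₀+N-1) = 72.8 → n = 73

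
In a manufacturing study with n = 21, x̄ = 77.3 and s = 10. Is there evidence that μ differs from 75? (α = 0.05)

t = (x̄ - μ₀)/(s/√n) = (77.3 - 75)/(10/√21) = 1.054. df = 20, critical t = ±2.086. Fail to reject H₀.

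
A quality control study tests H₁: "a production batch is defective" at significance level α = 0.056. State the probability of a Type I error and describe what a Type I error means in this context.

P(Type I error) = α = 0.056. A Type I error is rejecting H₀ when H₀ is actually true (false positive) — here, concluding that a production batch is defective when in fact this is not the case. Consequence: scrapping a good batch — wasted material and cost for no reason.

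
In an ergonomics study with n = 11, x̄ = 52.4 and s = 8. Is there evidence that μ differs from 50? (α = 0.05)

t = (x̄ - μ₀)/(s/√n) = (52.4 - 50)/(8/√11) = 0.995. df = 10, critical t = ±2.228. Fail to reject H₀.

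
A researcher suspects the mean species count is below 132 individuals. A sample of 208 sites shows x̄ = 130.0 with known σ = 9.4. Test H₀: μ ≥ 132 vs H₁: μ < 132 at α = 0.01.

z = -3.069. Critical value: -2.33. Reject H₀.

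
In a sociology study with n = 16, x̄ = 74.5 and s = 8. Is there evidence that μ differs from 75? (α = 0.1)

t = (x̄ - μ₀)/(s/√n) = (74.5 - 75)/(8/√16) = -0.25. df = 15, critical t = ±1.753. Fail to reject H₀.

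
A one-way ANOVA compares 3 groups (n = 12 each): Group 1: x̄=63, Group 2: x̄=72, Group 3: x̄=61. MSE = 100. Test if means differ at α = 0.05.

Grand mean = 65.33. SS_between = 824.0, MS_between = 412.0. F = 4.12, F_crit ≈ 3.285. Reject H₀.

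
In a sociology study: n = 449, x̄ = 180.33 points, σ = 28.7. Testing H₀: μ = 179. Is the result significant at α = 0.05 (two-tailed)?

z = (180.33 - 179)/(28.7/√449) = 0.982. Since |z| ≤ 1.96, not significant at α = 0.05.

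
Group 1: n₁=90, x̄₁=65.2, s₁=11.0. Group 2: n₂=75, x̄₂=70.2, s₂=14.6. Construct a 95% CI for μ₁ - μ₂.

Difference = -5.0. SE = √(11.0²/90 + 14.6²/75) = 2.046. CI = (-9.01, -0.99)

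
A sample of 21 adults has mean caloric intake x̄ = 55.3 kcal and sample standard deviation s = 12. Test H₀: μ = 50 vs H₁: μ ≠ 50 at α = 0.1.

t = (x̄ - μ₀)/(s/√n) = (55.3 - 50)/(12/√21) = 2.024. df = 20, critical t = ±1.725. Reject H₀.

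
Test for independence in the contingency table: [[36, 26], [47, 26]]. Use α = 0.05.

χ² = 0.565. df = 1, critical = 3.841. Fail to reject H₀. No evidence of dependence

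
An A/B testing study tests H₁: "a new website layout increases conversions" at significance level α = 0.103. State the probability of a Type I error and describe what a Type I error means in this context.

P(Type I error) = α = 0.103. A Type I error is rejecting H₀ when H₀ is actually true (false positive) — here, concluding that a new website layout increases conversions when in fact this is not the case. Consequence: rolling out a layout that doesn't actually help — wasted engineering effort.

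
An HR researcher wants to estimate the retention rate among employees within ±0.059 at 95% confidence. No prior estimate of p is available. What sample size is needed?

Conservative approach: use p = 0.5 (maximizes p(1-p) = 0.25). n = z²(0.25)/E² = 1.96²×0.25/0.059² = 275.9 → n = 276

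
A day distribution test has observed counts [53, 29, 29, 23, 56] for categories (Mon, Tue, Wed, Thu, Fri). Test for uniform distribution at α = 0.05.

Expected = 38 each. χ² = Σ(O-E)²/E = 24.632. df = 4, critical value = 9.488. Reject H₀.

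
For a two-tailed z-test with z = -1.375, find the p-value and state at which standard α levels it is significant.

p = 2·P(Z > |-1.375|) = 2·(1 - Φ(1.375)) ≈ 0.1691. Not significant at any standard level.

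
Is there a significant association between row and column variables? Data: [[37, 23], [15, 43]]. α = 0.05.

χ² = 15.339. df = 1, critical = 3.841. Reject H₀. Variables are dependent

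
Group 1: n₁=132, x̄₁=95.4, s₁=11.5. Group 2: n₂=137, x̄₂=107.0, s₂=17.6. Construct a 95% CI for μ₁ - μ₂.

Difference = -11.6. SE = √(11.5²/132 + 17.6²/137) = 1.806. CI = (-15.14, -8.06)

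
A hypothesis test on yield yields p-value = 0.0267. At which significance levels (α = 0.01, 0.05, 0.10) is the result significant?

p = 0.0267. Significant at: α = 0.05, 0.1.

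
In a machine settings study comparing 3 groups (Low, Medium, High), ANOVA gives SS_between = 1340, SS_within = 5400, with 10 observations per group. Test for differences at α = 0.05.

df_between = 2, df_within = 27. F = MS_between/MS_within = 670.0/200.0 = 3.35. F_crit ≈ 3.354. Fail to reject H₀.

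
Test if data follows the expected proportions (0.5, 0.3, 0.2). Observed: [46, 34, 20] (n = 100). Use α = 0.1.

Expected: [50.0, 30.0, 20.0]. χ² = 0.853. df = 2, critical = 4.605. Fail to reject H₀.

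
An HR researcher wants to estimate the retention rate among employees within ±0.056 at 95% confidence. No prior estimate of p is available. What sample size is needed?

Conservative approach: use p = 0.5 (maximizes p(1-p) = 0.25). n = z²(0.25)/E² = 1.96²×0.25/0.056² = 306.2 → n = 307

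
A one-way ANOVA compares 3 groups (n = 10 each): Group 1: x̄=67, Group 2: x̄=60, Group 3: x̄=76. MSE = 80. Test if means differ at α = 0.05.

Grand mean = 67.67. SS_between = 1286.67, MS_between = 643.33. F = 8.042, F_crit ≈ 3.354. Reject H₀.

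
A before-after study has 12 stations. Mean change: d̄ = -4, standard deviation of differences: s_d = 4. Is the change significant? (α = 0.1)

t = d̄/(s_d/√n) = -4/(4/√12) = -3.464. df = 11, critical t = ±1.796. Reject H₀.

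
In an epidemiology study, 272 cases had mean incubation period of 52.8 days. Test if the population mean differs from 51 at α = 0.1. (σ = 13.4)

z = (x̄ - μ₀)/(σ/√n) = (52.8 - 51)/(13.4/√272) = 2.215. Critical value: ±1.645. Since |2.215| > 1.645, Reject H₀.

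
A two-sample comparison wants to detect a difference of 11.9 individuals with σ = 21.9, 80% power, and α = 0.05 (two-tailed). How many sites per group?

n per group = 2(z_α/2 + z_β)²σ²/d² = 2×(1.96 + 0.84)²×21.9²/11.9² = 53.1 → n = 54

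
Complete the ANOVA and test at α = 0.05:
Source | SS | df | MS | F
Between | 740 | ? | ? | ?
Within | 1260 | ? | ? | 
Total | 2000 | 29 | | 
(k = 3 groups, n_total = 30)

df_between = 2, df_within = 27. MS_between = 370.0, MS_within = 46.67. F = 7.929, F_crit ≈ 3.354. Reject H₀.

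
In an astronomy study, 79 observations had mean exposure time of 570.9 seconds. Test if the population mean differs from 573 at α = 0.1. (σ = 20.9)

z = (x̄ - μ₀)/(σ/√n) = (570.9 - 573)/(20.9/√79) = -0.893. Critical value: ±1.645. Since |-0.893| ≤ 1.645, Fail to reject H₀.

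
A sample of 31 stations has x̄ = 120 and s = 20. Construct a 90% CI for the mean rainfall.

CI = x̄ ± t*(s/√n) = 120 ± 1.697(20/√31) = (113.9, 126.1)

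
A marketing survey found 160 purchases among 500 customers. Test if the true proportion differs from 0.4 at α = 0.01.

p̂ = 0.32, p₀ = 0.4. z = (p̂ - p₀)/√(p₀(1-p₀)/n) = -3.651. Critical: ±2.576. Reject H₀.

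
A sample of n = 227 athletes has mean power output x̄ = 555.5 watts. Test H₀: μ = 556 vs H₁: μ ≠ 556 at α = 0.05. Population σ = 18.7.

z = (x̄ - μ₀)/(σ/√n) = (555.5 - 556)/(18.7/√227) = -0.403. Critical value: ±1.96. Since |-0.403| ≤ 1.96, Fail to reject H₀.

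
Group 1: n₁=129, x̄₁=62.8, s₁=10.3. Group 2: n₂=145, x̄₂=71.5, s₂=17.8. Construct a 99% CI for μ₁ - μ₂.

Difference = -8.7. SE = √(10.3²/129 + 17.8²/145) = 1.734. CI = (-13.17, -4.23)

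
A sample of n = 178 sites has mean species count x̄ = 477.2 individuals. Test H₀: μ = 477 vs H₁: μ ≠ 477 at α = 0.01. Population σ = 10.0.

z = (x̄ - μ₀)/(σ/√n) = (477.2 - 477)/(10.0/√178) = 0.267. Critical value: ±2.576. Since |0.267| ≤ 2.576, Fail to reject H₀.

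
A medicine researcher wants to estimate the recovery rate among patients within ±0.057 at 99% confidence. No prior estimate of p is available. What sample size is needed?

Conservative approach: use p = 0.5 (maximizes p(1-p) = 0.25). n = z²(0.25)/E² = 2.576²×0.25/0.057² = 510.6 → n = 511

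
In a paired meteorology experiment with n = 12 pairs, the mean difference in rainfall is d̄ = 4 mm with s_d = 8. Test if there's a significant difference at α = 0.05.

t = d̄/(s_d/√n) = 4/(8/√12) = 1.732. df = 11, critical t = ±2.201. Fail to reject H₀.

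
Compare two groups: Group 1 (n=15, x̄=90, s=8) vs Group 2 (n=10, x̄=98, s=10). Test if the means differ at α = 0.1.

Pooled sp = 8.84. t = -2.218, df = 23. Critical t = ±1.714. Reject H₀.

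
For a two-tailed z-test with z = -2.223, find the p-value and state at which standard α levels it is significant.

p = 2·P(Z > |-2.223|) = 2·(1 - Φ(2.223)) ≈ 0.0262. Significant at α = 0.1; Significant at α = 0.05.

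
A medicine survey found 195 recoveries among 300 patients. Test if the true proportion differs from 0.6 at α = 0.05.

p̂ = 0.65, p₀ = 0.6. z = (p̂ - p₀)/√(p₀(1-p₀)/n) = 1.768. Critical: ±1.96. Fail to reject H₀.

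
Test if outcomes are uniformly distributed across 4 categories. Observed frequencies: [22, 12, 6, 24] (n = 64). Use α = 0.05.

Expected = 16 each. χ² = Σ(O-E)²/E = 13.5. df = 3, critical value = 7.815. Reject H₀.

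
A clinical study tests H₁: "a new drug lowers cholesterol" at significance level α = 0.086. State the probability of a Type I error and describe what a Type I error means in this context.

P(Type I error) = α = 0.086. A Type I error is rejecting H₀ when H₀ is actually true (false positive) — here, concluding that a new drug lowers cholesterol when in fact this is not the case. Consequence: approving an ineffective drug — patients take a useless medication and may skip effective alternatives.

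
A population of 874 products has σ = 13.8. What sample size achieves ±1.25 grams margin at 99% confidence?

Without FPC: n₀ = (2.576×13.8/1.25)² = 808.779. With FPC: n = n₀N/(n₀+N-1) = 420.3 → n = 421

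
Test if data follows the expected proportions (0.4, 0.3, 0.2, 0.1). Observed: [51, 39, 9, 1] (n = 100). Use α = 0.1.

Expected: [40.0, 30.0, 20.0, 10.0]. χ² = 19.875. df = 3, critical = 6.251. Reject H₀.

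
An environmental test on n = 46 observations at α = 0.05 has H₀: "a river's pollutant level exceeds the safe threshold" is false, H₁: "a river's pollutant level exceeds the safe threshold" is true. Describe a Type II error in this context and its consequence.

Type II error: failing to reject H₀ when it is false — concluding that a river's pollutant level exceeds the safe threshold is not supported when in fact it is. Consequence: allowing unsafe pollution to continue.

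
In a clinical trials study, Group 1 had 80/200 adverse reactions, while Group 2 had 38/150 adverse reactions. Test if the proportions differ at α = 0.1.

p̂₁ = 0.4, p̂₂ = 0.253, pooled p̂ = 0.337. z = 2.872. Critical: ±1.645. Reject H₀.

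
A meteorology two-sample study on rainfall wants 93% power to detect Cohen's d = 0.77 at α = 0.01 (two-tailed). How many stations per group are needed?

z_{α/2} = 2.576, z_β = Φ⁻¹(0.93) = 1.476. For medium effect (d = 0.77): n per group = 2(z_{α/2} + z_β)²/d² = 2(2.576 + 1.476)²/0.77² = 55.4 → 56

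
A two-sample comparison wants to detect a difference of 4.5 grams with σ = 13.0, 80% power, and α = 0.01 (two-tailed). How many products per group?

n per group = 2(z_α/2 + z_β)²σ²/d² = 2×(2.576 + 0.84)²×13.0²/4.5² = 194.8 → n = 195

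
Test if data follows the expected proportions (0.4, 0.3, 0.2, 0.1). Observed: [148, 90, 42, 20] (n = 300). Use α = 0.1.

Expected: [120.0, 90.0, 60.0, 30.0]. χ² = 15.267. df = 3, critical = 6.251. Reject H₀.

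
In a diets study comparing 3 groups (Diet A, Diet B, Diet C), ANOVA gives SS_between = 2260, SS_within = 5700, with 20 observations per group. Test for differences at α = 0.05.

df_between = 2, df_within = 57. F = MS_between/MS_within = 1130.0/100.0 = 11.3. F_crit ≈ 3.159. Reject H₀. At least one mean differs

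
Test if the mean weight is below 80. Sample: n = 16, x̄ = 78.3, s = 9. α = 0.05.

t = (78.3 - 80)/(9/√16) = -0.756, df = 15. Critical t = -1.753. Fail to reject H₀.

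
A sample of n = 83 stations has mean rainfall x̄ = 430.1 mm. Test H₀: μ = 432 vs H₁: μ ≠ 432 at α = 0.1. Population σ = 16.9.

z = (x̄ - μ₀)/(σ/√n) = (430.1 - 432)/(16.9/√83) = -1.024. Critical value: ±1.645. Since |-1.024| ≤ 1.645, Fail to reject H₀.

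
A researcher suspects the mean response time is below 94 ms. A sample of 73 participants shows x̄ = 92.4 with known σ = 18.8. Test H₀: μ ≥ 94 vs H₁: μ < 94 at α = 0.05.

z = -0.727. Critical value: -1.645. Fail to reject H₀.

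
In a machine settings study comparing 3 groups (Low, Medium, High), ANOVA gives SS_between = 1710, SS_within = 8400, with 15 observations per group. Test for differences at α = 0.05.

df_between = 2, df_within = 42. F = MS_between/MS_within = 855.0/200.0 = 4.275. F_crit ≈ 3.22. Reject H₀. At least one mean differs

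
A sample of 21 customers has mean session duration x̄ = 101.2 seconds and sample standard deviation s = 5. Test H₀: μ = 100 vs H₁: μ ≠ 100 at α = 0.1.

t = (x̄ - μ₀)/(s/√n) = (101.2 - 100)/(5/√21) = 1.1. df = 20, critical t = ±1.725. Fail to reject H₀.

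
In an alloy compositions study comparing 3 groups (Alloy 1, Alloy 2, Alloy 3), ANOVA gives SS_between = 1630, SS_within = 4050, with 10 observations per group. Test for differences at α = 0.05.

df_between = 2, df_within = 27. F = MS_between/MS_within = 815.0/150.0 = 5.433. F_crit ≈ 3.354. Reject H₀. At least one mean differs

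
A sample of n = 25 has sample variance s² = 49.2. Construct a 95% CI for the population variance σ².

df = 24. χ²_{0.025} = 39.364, χ²_{0.975} = 12.401. CI for σ² = ((n-1)s²/χ²_{α/2}, (n-1)s²/χ²_{1-α/2}) = (24·49.2/39.364, 24·49.2/12.401) = (30.0, 95.22)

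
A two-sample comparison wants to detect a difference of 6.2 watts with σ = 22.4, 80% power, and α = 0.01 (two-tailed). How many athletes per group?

n per group = 2(z_α/2 + z_β)²σ²/d² = 2×(2.576 + 0.84)²×22.4²/6.2² = 304.6 → n = 305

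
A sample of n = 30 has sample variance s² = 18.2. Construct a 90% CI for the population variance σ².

df = 29. χ²_{0.05} = 42.557, χ²_{0.95} = 17.708. CI for σ² = ((n-1)s²/χ²_{α/2}, (n-1)s²/χ²_{1-α/2}) = (29·18.2/42.557, 29·18.2/17.708) = (12.4, 29.81)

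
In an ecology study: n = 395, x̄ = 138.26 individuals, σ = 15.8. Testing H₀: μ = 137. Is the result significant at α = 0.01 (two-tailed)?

z = (138.26 - 137)/(15.8/√395) = 1.585. Since |z| ≤ 2.576, not significant at α = 0.01.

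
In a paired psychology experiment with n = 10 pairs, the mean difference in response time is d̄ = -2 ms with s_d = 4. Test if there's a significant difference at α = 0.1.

t = d̄/(s_d/√n) = -2/(4/√10) = -1.581. df = 9, critical t = ±1.833. Fail to reject H₀.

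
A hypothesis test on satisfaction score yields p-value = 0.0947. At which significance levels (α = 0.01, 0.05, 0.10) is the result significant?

p = 0.0947. Significant at: α = 0.1.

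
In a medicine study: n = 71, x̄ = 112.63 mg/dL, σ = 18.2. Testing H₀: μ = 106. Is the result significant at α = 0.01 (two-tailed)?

z = (112.63 - 106)/(18.2/√71) = 3.07. Since |z| > 2.576, significant at α = 0.01.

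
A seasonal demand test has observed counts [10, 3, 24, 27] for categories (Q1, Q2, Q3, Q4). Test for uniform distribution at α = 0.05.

Expected = 16 each. χ² = Σ(O-E)²/E = 24.375. df = 3, critical value = 7.815. Reject H₀.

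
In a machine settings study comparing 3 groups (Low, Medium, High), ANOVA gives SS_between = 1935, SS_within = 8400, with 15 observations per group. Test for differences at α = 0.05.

df_between = 2, df_within = 42. F = MS_between/MS_within = 967.5/200.0 = 4.838. F_crit ≈ 3.22. Reject H₀. At least one mean differs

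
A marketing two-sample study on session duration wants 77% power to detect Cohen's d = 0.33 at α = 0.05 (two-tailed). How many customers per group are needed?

z_{α/2} = 1.96, z_β = Φ⁻¹(0.77) = 0.739. For small effect (d = 0.33): n per group = 2(z_{α/2} + z_β)²/d² = 2(1.96 + 0.739)²/0.33² = 133.8 → 134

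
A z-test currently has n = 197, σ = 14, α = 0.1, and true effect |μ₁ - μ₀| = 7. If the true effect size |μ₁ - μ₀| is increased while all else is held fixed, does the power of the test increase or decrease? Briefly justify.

Power increases: a larger true effect increases the non-centrality λ = |μ₁ - μ₀|/(σ/√n).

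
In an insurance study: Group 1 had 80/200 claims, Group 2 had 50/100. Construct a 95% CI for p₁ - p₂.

p̂₁ = 0.4, p̂₂ = 0.5. Difference = -0.1. CI = (-0.219, 0.019)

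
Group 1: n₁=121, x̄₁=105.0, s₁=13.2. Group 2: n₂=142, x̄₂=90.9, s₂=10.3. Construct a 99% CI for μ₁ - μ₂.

Difference = 14.1. SE = √(13.2²/121 + 10.3²/142) = 1.479. CI = (10.29, 17.91)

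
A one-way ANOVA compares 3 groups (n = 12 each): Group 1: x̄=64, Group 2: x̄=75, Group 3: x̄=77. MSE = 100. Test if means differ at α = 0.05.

Grand mean = 72.0. SS_between = 1176.0, MS_between = 588.0. F = 5.88, F_crit ≈ 3.285. Reject H₀.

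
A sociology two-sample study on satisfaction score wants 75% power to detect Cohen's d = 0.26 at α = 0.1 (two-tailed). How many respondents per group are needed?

z_{α/2} = 1.645, z_β = Φ⁻¹(0.75) = 0.674. For small effect (d = 0.26): n per group = 2(z_{α/2} + z_β)²/d² = 2(1.645 + 0.674)²/0.26² = 159.1 → 160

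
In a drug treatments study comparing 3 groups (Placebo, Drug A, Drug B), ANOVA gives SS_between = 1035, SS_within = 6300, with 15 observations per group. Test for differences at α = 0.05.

df_between = 2, df_within = 42. F = MS_between/MS_within = 517.5/150.0 = 3.45. F_crit ≈ 3.22. Reject H₀. At least one mean differs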